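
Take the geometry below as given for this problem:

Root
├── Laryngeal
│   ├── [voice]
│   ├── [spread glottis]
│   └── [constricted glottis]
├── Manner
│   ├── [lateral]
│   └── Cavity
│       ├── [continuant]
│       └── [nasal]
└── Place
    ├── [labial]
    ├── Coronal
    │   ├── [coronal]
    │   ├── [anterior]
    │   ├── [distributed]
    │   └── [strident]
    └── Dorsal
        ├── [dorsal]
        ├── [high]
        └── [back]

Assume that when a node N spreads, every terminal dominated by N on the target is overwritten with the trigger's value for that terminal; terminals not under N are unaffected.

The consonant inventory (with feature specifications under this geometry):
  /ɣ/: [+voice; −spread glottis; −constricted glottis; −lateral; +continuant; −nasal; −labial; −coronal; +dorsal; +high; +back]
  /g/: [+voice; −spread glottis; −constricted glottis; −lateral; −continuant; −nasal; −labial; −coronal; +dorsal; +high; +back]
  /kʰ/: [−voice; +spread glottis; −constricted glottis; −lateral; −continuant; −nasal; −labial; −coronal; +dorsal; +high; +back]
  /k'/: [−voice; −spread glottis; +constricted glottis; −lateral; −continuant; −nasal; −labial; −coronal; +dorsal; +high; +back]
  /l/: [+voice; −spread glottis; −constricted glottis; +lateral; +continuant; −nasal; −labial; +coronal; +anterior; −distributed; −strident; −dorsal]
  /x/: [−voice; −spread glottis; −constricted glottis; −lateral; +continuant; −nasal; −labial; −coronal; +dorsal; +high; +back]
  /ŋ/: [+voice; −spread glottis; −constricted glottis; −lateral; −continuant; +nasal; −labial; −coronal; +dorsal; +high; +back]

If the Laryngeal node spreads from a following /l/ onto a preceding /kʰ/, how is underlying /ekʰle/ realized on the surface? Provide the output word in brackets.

[egle]

Terminals under Laryngeal in this geometry: [voice], [spread glottis], [constricted glottis].
The target acquires /l/'s values for everything under Laryngeal — [+voice], [−spread glottis], [−constricted glottis] — while keeping its own [lateral], [continuant], [nasal], ….
Among the inventory, only /g/ has exactly this specification, giving the surface form [egle].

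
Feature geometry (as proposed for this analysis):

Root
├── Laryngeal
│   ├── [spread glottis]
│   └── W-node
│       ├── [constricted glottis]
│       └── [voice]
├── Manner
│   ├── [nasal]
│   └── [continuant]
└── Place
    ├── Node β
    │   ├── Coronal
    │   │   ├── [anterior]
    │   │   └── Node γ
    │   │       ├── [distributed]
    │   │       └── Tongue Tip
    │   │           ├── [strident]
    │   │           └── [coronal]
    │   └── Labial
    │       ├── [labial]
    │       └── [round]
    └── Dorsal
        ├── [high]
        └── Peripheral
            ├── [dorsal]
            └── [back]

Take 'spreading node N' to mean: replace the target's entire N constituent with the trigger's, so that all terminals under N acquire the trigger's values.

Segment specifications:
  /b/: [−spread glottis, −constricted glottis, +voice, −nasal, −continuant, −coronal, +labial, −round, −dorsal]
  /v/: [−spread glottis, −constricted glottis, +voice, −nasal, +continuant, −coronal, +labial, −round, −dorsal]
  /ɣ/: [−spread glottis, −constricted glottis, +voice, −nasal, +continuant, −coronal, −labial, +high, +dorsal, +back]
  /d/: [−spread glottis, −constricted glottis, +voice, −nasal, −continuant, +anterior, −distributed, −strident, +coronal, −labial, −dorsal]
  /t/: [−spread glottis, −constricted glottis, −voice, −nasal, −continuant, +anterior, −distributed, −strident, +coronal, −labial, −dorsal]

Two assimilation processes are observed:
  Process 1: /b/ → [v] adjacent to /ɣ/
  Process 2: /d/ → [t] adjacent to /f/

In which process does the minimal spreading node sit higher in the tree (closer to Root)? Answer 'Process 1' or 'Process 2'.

Process 1

Process 1: the feature that changes is [continuant]; the minimal node is [continuant] (depth 2).
Process 2 alters [voice]; the lowest dominating node is [voice] (depth 3 from Root).
Depth 2 < depth 3; Process 1 involves the structurally higher constituent [continuant].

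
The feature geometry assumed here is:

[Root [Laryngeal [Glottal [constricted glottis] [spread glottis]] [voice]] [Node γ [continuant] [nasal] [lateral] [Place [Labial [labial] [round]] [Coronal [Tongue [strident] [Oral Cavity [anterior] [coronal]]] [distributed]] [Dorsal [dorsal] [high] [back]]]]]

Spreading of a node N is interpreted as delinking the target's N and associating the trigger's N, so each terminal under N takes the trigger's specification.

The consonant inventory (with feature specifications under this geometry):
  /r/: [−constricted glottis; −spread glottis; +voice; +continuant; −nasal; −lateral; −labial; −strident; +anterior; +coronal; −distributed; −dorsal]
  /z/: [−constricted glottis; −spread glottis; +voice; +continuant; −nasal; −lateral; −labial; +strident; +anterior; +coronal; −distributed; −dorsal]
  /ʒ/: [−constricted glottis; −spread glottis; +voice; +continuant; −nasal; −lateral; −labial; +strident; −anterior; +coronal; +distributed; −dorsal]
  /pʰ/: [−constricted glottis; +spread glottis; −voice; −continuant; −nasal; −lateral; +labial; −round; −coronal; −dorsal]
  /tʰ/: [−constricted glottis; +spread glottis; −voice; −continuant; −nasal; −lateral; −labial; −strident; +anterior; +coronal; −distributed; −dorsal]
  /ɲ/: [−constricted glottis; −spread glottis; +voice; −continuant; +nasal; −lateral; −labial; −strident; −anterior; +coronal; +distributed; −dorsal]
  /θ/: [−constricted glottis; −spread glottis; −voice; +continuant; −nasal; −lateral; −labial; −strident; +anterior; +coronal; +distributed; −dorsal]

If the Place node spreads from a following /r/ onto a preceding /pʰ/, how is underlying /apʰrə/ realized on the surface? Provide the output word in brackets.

[atʰrə]

The Place node dominates the terminals [labial], [round], [strident], [anterior], [coronal], [distributed], [dorsal], [high], [back].
After delinking /pʰ/'s Place and linking /r/'s, the affected terminals become [−labial], [−strident], [+anterior], [+coronal], [−distributed], [−dorsal]; [constricted glottis], [spread glottis], [voice], … (outside Place) are retained from /pʰ/.
This feature bundle is that of [tʰ], so /apʰrə/ surfaces as [atʰrə].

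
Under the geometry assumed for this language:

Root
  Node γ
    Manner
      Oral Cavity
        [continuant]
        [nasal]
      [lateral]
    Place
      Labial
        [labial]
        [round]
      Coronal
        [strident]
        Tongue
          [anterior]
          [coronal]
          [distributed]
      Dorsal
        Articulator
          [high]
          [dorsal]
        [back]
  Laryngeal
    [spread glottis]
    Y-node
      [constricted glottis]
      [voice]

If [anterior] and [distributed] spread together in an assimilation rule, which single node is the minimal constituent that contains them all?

Tongue

[anterior]: Root ▹ Node γ ▹ Place ▹ Coronal ▹ Tongue ▹ [anterior].
[distributed]: Root ▹ Node γ ▹ Place ▹ Coronal ▹ Tongue ▹ [distributed].
Tongue is the lowest common ancestor — every listed feature sits under it, and no single subconstituent of Tongue covers them all.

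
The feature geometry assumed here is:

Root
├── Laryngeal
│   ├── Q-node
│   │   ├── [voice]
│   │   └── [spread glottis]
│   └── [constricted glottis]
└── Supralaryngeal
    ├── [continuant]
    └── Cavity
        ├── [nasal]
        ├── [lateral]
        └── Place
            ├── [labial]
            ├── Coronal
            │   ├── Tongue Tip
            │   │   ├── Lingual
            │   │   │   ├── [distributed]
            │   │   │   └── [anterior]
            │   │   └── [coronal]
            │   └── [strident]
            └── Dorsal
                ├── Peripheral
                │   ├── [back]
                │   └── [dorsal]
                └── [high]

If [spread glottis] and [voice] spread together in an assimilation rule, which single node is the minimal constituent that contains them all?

[spread glottis] lies under Q-node (below Laryngeal).
[voice]: Root ▹ Laryngeal ▹ Q-node ▹ [voice].
The lowest node appearing on every path is Q-node; each proper daughter of Q-node fails to dominate at least one of the listed features.

Q-node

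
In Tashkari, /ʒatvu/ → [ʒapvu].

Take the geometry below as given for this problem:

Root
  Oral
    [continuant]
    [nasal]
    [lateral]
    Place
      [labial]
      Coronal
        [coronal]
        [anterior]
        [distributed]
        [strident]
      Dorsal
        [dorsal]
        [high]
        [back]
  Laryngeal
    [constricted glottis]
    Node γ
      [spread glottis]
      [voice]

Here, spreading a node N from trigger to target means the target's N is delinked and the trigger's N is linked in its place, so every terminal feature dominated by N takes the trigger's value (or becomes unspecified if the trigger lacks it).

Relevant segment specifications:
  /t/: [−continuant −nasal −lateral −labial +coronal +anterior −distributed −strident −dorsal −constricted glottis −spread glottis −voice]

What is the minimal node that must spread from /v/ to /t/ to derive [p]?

Comparing /t/ with its surface form [p], the features that change are [labial], [coronal], [anterior], [distributed], [strident].
These terminals are all dominated by Place, and no proper subconstituent of Place covers them all; Place is their lowest common ancestor.
Spreading Place from /v/ overwrites each of those terminals with /v/'s values, yielding exactly [p].
Since [continuant] is preserved even though /v/ disagrees there, no node above Place spread.

Place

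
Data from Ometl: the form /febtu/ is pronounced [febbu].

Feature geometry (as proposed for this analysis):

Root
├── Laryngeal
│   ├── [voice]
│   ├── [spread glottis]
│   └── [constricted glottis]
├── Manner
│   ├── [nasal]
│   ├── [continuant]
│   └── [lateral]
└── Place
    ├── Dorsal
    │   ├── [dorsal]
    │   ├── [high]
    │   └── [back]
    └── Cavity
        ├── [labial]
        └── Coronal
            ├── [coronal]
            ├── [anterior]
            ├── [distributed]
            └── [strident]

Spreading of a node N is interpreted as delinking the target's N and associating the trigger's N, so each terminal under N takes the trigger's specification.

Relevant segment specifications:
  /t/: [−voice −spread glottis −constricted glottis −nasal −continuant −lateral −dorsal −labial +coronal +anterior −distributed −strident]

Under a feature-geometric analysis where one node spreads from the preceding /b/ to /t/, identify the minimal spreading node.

Feature comparison: [voice], [labial], [coronal], [anterior], [distributed], [strident] differ between /t/ and [b]; the remaining terminals match.
In this geometry the lowest node dominating all of them is Root: every daughter of Root dominates only a proper subset, so no lower node suffices.
If Root spreads, every terminal under it takes /b/'s value, producing [b] as observed.

Root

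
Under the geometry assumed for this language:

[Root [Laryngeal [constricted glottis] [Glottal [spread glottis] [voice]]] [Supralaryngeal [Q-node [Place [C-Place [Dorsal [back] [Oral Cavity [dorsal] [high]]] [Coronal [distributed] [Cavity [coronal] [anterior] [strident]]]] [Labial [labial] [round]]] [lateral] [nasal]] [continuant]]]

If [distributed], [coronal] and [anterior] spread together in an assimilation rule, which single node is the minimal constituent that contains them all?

[distributed] is immediately dominated by Coronal.
[coronal] is immediately dominated by Cavity.
[anterior] is immediately dominated by Cavity.
These paths first converge at Coronal; no daughter of Coronal dominates all 3 features, so Coronal is the minimal constituent.

Coronal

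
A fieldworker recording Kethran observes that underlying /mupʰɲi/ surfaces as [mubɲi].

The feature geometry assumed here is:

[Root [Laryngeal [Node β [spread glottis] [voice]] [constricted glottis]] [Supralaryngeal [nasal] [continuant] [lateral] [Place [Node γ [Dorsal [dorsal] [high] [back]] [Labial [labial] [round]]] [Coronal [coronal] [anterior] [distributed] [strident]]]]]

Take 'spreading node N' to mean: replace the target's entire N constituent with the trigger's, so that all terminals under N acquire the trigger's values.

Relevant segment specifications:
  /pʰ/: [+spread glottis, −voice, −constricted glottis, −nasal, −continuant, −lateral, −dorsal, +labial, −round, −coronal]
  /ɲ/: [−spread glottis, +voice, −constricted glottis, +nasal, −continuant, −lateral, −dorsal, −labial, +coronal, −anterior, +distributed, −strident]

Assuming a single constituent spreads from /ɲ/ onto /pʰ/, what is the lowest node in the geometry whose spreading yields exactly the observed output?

Node β

Comparing /pʰ/ with its surface form [b], the features that change are [voice], [spread glottis].
These terminals are all dominated by Node β, and no proper subconstituent of Node β covers them all; Node β is their lowest common ancestor.
Spreading Node β from /ɲ/ overwrites each of those terminals with /ɲ/'s values, yielding exactly [b].
[coronal], [labial] stay as in /pʰ/ although /ɲ/ differs there, so no node dominating them spread; among the remaining candidates Node β is the lowest that derives the output.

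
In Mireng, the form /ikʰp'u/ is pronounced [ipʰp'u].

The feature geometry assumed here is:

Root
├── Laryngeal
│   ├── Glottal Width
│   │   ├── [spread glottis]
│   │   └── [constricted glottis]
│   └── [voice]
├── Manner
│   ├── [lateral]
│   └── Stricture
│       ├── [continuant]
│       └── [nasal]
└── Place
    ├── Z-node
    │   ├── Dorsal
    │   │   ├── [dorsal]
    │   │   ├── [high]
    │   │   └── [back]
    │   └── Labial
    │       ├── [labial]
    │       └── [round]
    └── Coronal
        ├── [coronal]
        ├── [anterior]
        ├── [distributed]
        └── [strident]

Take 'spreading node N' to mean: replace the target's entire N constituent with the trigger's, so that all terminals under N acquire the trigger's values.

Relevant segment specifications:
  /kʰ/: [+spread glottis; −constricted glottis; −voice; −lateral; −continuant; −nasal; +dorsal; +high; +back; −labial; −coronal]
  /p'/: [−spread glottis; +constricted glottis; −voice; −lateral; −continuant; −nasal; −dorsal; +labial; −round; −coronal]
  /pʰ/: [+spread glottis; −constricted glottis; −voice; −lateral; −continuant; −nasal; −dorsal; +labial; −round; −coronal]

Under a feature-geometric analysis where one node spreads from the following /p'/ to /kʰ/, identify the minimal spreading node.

Z-node

The alternation /kʰ/ → [pʰ] changes [labial], [round], [dorsal], [high], [back] and nothing else.
In this geometry the lowest node dominating all of them is Z-node: every daughter of Z-node dominates only a proper subset, so no lower node suffices.
Delinking /kʰ/'s Z-node and associating /p'/'s Z-node gives precisely the feature bundle of [pʰ].
[constricted glottis], [spread glottis] stay as in /kʰ/ although /p'/ differs there, so no node dominating them spread; among the remaining candidates Z-node is the lowest that derives the output.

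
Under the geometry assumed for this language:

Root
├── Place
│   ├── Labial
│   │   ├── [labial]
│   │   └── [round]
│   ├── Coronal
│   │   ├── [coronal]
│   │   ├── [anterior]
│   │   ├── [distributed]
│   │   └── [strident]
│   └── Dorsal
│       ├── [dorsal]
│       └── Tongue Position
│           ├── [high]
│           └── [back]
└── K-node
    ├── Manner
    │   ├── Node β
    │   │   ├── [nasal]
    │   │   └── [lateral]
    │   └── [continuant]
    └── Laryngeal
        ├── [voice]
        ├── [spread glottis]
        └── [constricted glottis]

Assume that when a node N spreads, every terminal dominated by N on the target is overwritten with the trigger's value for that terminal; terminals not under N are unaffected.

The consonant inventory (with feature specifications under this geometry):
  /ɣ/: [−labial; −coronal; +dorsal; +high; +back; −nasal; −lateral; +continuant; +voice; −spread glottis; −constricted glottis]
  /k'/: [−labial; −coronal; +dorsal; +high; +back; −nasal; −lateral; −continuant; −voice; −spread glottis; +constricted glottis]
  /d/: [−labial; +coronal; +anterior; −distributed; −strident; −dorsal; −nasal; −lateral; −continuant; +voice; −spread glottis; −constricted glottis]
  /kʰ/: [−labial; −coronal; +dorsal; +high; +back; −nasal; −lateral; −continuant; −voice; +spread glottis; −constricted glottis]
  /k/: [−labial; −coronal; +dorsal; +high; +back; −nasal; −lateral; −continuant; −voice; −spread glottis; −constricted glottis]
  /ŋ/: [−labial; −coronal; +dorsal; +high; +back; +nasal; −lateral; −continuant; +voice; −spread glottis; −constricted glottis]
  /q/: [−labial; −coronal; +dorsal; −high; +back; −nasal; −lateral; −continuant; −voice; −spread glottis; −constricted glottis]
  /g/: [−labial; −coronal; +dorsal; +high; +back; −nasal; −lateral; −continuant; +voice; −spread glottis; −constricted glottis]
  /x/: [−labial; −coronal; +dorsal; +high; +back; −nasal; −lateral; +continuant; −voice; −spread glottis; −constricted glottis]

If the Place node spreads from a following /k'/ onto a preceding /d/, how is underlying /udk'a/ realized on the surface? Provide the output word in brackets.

[ugk'a]

Terminals under Place in this geometry: [labial], [round], [coronal], [anterior], [distributed], [strident], [dorsal], [high], [back].
After delinking /d/'s Place and linking /k'/'s, the affected terminals become [−labial], [−coronal], [+dorsal], [+high], [+back]; [nasal], [lateral], [continuant], … (outside Place) are retained from /d/.
This feature bundle is that of [g], so /udk'a/ surfaces as [ugk'a].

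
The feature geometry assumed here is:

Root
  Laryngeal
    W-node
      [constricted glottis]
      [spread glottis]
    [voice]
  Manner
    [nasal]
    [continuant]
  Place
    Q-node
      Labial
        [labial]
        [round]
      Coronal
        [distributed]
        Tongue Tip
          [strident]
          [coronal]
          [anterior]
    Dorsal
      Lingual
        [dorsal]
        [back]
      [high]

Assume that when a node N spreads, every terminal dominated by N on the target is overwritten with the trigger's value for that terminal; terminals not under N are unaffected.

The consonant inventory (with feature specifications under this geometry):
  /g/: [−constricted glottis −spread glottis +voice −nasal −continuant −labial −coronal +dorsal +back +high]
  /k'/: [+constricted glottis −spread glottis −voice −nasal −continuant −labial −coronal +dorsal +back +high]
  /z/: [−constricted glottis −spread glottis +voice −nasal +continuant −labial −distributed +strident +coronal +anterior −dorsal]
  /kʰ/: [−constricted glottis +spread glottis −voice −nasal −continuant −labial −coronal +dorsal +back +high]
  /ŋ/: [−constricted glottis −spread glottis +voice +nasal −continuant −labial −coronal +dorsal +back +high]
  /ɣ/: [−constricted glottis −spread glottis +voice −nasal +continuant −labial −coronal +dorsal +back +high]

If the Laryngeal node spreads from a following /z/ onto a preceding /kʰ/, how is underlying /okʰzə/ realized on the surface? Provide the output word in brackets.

Terminals under Laryngeal in this geometry: [constricted glottis], [spread glottis], [voice].
The target acquires /z/'s values for everything under Laryngeal — [−constricted glottis], [−spread glottis], [+voice] — while keeping its own [nasal], [continuant], [labial], ….
Among the inventory, only /g/ has exactly this specification, giving the surface form [ogzə].

[ogzə]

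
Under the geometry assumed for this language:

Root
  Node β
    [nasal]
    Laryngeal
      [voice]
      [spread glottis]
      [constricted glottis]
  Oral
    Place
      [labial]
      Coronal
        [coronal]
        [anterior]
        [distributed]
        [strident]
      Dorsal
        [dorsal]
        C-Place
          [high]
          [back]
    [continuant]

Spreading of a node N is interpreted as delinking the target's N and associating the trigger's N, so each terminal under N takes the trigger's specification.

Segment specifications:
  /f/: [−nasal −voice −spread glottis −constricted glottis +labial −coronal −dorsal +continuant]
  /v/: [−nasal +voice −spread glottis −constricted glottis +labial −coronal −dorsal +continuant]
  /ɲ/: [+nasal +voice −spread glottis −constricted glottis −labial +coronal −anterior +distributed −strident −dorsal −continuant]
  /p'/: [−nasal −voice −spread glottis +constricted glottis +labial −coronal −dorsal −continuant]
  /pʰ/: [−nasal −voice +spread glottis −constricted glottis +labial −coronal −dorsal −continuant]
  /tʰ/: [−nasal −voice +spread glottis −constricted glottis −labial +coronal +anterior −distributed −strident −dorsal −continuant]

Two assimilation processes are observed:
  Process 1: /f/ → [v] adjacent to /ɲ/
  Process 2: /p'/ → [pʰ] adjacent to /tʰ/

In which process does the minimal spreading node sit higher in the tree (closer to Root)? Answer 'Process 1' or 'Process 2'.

In Process 1, [voice] changes, so the minimal spreading node is [voice] at depth 3.
Process 2: the features that change are [spread glottis], [constricted glottis]; the minimal node is Laryngeal (depth 2).
Laryngeal is closer to Root than [voice], so Process 2 spreads the higher node.

Process 2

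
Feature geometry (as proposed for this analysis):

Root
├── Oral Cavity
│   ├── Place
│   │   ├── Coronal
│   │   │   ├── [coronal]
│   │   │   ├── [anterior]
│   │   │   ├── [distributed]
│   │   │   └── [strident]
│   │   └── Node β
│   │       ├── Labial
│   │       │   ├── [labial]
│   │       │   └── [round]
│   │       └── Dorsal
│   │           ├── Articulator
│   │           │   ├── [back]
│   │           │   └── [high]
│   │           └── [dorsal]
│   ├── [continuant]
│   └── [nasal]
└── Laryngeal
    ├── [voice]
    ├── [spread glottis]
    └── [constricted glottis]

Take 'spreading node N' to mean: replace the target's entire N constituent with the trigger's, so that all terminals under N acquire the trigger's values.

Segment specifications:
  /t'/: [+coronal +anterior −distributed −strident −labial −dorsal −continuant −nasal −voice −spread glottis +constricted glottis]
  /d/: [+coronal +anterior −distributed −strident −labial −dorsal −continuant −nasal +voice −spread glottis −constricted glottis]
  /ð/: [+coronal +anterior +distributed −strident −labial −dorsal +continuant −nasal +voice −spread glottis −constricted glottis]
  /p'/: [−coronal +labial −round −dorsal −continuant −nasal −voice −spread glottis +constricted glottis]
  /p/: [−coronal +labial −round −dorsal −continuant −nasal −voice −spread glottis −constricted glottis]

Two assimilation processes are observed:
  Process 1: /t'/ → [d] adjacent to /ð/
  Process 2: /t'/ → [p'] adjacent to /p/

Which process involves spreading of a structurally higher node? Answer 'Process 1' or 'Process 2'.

In Process 1, [voice], [constricted glottis] change, so the minimal spreading node is Laryngeal at depth 1.
In Process 2, [labial], [round], [coronal], [anterior], [distributed], [strident] change, so the minimal spreading node is Place at depth 2.
Laryngeal is closer to Root than Place, so Process 1 spreads the higher node.

Process 1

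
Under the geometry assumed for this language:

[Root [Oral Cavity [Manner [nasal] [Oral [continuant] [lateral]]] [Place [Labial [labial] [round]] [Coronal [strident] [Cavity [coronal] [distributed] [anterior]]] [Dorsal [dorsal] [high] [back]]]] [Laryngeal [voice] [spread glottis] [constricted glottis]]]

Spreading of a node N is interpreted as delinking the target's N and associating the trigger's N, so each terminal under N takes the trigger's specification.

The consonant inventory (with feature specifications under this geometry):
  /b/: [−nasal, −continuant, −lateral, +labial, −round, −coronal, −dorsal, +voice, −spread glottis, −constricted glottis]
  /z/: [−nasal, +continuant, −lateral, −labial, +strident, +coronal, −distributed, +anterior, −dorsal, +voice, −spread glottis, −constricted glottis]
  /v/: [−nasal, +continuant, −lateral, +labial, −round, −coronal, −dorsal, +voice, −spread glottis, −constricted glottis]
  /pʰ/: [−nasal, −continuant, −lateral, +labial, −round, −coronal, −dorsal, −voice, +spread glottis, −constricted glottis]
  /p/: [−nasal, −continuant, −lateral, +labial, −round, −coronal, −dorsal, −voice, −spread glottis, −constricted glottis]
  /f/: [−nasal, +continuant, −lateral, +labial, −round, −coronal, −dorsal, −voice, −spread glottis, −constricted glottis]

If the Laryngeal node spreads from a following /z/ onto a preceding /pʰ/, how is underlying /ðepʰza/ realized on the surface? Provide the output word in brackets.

The Laryngeal node dominates the terminals [voice], [spread glottis], [constricted glottis].
After delinking /pʰ/'s Laryngeal and linking /z/'s, the affected terminals become [+voice], [−spread glottis], [−constricted glottis]; [nasal], [continuant], [lateral], … (outside Laryngeal) are retained from /pʰ/.
The resulting bundle matches /b/ in the inventory; substituting it for /pʰ/ gives [ðebza].

[ðebza]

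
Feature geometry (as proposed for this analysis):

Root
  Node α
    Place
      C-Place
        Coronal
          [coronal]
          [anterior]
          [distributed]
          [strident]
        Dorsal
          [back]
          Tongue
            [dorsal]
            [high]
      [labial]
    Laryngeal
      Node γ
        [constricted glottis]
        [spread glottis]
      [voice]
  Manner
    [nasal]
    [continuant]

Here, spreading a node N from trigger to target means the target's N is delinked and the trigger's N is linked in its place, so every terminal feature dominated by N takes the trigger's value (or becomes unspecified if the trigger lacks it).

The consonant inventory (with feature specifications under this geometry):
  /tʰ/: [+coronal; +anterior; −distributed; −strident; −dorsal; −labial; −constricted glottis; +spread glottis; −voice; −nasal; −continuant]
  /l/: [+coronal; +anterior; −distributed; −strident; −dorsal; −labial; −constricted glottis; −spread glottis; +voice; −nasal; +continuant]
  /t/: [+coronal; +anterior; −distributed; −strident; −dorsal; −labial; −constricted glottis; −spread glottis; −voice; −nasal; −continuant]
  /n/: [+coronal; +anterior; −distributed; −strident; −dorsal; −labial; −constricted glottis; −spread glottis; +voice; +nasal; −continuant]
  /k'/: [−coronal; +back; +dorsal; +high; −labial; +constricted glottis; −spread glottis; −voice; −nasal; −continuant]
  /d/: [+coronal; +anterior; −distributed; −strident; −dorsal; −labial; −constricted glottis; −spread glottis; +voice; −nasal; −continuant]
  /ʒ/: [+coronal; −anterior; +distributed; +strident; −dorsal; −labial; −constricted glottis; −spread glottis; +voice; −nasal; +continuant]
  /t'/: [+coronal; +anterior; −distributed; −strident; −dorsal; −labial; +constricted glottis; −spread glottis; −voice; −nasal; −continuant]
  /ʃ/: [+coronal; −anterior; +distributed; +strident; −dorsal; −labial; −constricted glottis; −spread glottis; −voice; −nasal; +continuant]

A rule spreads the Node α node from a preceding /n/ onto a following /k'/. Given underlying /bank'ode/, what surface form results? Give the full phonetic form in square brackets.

[bandode]

Terminals under Node α in this geometry: [coronal], [anterior], [distributed], [strident], [back], [dorsal], [high], [labial], [constricted glottis], [spread glottis], [voice].
After delinking /k'/'s Node α and linking /n/'s, the affected terminals become [+coronal], [+anterior], [−distributed], [−strident], [−dorsal], [−labial], [−constricted glottis], [−spread glottis], [+voice]; [nasal], [continuant] (outside Node α) are retained from /k'/.
This feature bundle is that of [d], so /bank'ode/ surfaces as [bandode].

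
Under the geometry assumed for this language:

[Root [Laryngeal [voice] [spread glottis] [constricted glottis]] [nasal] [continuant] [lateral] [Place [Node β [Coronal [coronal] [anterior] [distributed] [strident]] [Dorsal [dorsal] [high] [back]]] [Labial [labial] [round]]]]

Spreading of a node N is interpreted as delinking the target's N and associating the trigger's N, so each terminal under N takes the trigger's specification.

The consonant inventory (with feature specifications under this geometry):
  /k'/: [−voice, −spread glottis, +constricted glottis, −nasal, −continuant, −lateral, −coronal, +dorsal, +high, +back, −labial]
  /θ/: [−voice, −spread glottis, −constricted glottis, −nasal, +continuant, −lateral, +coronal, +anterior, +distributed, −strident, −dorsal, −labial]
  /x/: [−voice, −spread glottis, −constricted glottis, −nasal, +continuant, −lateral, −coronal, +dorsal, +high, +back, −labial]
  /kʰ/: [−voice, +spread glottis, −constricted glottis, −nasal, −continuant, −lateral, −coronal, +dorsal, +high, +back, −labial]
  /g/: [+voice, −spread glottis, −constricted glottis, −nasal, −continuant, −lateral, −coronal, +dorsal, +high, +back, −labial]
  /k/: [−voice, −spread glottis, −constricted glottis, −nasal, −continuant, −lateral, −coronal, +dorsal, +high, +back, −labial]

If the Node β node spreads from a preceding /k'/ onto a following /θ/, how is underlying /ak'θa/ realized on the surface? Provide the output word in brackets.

The Node β node dominates the terminals [coronal], [anterior], [distributed], [strident], [dorsal], [high], [back].
After delinking /θ/'s Node β and linking /k'/'s, the affected terminals become [−coronal], [+dorsal], [+high], [+back]; [voice], [spread glottis], [constricted glottis], … (outside Node β) are retained from /θ/.
This feature bundle is that of [x], so /ak'θa/ surfaces as [ak'xa].

[ak'xa]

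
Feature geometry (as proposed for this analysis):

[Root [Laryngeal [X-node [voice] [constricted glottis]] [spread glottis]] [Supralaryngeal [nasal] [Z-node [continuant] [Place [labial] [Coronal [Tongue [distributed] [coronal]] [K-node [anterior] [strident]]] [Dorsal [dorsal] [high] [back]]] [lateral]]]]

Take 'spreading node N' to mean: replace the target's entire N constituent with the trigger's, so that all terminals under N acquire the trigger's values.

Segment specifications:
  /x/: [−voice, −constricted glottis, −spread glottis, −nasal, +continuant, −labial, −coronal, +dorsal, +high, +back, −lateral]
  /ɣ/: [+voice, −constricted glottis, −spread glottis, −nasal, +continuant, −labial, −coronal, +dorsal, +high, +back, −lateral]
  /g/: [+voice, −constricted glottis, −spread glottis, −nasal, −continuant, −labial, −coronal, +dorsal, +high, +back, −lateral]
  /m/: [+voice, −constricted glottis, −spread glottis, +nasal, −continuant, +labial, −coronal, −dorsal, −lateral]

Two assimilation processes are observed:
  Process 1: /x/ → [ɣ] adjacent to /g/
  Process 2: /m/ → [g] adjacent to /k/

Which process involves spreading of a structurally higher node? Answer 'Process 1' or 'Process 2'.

In Process 1, [voice] changes, so the minimal spreading node is [voice] at depth 3.
Process 2: the features that change are [nasal], [labial], [dorsal], [high], [back]; the minimal node is Supralaryngeal (depth 1).
Supralaryngeal (depth 1) sits above [voice] (depth 3), making Process 2 the one with the higher spreading node.

Process 2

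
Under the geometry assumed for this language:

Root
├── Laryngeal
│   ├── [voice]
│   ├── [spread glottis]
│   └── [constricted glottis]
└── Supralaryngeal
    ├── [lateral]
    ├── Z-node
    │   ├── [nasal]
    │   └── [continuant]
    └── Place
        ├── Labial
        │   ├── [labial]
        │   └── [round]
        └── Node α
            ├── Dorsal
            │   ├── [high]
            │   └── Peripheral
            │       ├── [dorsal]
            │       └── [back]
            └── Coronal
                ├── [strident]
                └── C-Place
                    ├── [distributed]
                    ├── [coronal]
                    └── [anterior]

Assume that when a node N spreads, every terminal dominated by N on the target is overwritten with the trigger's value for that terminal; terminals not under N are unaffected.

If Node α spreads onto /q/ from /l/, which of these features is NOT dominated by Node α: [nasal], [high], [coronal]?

[nasal]

The terminals dominated by Node α are [high], [dorsal], [back], [strident], [distributed], [coronal], [anterior].
Spreading Node α replaces [high], [coronal] with the trigger's values, since each sits inside the Node α constituent.
[nasal] is not within the Node α subtree (it hangs from Z-node), so /q/'s [nasal] value survives.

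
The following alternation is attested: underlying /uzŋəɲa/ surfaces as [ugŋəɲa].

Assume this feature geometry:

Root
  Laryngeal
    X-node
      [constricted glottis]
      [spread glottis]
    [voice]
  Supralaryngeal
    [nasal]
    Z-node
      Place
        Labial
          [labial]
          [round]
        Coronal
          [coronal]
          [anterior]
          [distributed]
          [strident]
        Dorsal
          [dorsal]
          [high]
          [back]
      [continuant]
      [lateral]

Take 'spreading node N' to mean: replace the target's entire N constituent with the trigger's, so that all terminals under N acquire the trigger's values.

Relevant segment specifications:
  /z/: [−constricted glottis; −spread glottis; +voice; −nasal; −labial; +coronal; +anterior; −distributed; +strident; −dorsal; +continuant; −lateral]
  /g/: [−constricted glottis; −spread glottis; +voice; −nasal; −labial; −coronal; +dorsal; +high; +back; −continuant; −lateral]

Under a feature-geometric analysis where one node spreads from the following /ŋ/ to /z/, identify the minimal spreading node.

Z-node

The alternation /z/ → [g] changes [continuant], [coronal], [anterior], [distributed], [strident], [dorsal], [high], [back] and nothing else.
In this geometry the lowest node dominating all of them is Z-node: every daughter of Z-node dominates only a proper subset, so no lower node suffices.
If Z-node spreads, every terminal under it takes /ŋ/'s value, producing [g] as observed.
Had Supralaryngeal or a higher node spread, [nasal] would have taken /ŋ/'s value; it stays as in /z/, confirming the spreading constituent is exactly Z-node.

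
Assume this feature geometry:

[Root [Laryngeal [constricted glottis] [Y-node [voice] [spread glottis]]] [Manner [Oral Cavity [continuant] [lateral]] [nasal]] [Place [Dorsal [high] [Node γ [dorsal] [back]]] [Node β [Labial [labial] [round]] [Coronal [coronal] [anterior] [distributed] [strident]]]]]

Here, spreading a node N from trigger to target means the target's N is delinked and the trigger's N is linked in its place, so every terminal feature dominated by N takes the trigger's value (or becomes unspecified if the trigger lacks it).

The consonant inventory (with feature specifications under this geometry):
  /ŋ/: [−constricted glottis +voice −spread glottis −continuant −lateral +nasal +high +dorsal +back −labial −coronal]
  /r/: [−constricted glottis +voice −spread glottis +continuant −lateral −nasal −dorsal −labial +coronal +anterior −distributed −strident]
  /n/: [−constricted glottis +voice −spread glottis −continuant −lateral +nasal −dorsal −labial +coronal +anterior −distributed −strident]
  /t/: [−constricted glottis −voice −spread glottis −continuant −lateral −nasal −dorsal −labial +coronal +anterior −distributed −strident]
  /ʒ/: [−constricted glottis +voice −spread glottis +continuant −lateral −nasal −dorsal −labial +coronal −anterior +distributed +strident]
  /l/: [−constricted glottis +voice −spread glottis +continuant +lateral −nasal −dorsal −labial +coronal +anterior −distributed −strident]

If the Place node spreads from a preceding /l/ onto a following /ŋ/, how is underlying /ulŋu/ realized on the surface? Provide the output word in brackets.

The Place node dominates the terminals [high], [dorsal], [back], [labial], [round], [coronal], [anterior], [distributed], [strident].
Spreading Place from /l/ onto /ŋ/ replaces those values with /l/'s: [−dorsal], [−labial], [+coronal], [+anterior], [−distributed], [−strident]. Features outside Place ([constricted glottis], [voice], [spread glottis], …) stay as in /ŋ/.
This feature bundle is that of [n], so /ulŋu/ surfaces as [ulnu].

[ulnu]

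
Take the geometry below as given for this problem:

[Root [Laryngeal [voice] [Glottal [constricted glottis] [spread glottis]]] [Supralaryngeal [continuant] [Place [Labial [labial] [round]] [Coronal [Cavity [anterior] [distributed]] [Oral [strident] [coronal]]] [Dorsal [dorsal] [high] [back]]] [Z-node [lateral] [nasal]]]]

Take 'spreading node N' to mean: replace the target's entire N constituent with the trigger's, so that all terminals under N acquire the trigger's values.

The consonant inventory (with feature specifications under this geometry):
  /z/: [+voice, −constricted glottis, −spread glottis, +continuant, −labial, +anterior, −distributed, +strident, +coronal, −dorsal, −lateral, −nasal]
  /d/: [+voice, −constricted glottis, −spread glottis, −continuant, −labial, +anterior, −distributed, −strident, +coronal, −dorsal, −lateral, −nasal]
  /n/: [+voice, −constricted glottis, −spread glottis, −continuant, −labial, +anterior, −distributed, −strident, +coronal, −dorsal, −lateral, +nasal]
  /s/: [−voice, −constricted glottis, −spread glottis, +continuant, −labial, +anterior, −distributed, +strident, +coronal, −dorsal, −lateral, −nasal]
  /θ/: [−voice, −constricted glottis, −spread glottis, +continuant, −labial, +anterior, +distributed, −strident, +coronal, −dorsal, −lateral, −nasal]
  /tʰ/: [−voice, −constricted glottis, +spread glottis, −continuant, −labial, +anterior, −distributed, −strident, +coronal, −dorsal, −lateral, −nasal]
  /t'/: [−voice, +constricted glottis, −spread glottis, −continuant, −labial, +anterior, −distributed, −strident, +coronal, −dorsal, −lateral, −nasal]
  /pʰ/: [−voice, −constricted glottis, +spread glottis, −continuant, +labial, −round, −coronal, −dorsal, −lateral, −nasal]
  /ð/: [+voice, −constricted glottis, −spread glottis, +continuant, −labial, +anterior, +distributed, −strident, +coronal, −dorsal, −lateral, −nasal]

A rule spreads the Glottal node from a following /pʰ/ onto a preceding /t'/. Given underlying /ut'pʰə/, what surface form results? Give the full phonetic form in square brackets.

The Glottal node dominates the terminals [constricted glottis], [spread glottis].
After delinking /t'/'s Glottal and linking /pʰ/'s, the affected terminals become [−constricted glottis], [+spread glottis]; [voice], [continuant], [labial], … (outside Glottal) are retained from /t'/.
This feature bundle is that of [tʰ], so /ut'pʰə/ surfaces as [utʰpʰə].

[utʰpʰə]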